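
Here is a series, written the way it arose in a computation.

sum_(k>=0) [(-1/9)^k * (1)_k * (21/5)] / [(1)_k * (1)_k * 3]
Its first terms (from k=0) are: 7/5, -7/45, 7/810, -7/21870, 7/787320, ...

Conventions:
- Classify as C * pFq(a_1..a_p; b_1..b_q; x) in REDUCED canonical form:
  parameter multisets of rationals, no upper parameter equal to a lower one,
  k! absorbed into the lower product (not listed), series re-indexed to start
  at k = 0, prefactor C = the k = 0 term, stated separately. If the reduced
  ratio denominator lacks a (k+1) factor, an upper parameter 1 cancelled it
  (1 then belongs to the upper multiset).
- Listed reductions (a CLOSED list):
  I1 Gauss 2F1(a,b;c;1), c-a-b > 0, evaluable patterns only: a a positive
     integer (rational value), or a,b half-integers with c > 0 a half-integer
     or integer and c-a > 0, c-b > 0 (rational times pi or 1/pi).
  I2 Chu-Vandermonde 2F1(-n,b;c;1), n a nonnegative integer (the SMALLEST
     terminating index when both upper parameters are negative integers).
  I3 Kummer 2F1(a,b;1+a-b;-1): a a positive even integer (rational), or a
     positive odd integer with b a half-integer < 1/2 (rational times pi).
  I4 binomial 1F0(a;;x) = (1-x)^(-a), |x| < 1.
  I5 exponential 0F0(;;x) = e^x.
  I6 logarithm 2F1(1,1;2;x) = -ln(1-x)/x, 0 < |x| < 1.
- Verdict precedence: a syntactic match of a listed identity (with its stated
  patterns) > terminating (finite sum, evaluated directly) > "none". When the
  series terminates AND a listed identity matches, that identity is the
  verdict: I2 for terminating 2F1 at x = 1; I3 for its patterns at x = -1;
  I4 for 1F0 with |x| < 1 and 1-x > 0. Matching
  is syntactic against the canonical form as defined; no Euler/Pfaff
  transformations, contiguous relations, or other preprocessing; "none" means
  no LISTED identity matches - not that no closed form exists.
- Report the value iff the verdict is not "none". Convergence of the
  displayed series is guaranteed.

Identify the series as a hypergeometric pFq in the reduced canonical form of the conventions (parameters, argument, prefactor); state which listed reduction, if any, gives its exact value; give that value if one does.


Canonical form: C = 7/5 times 0F0 with upper {-}, lower {-}, x = -1/9. Verdict: this is the exponential series (I5) (the 0F0 exponential series at x = -1/9). Hence: (7/5) * e^(-1/9).

Key step: t_0 = 7/5 here, and the parameter 1 appears in both the upper and lower lists and cancels.
Adjacent-term ratio: r(k) = (-1/9) * 1 / [(k+1)] ; factor over Q: parameters, x = (-1/9), and C = 7/5.


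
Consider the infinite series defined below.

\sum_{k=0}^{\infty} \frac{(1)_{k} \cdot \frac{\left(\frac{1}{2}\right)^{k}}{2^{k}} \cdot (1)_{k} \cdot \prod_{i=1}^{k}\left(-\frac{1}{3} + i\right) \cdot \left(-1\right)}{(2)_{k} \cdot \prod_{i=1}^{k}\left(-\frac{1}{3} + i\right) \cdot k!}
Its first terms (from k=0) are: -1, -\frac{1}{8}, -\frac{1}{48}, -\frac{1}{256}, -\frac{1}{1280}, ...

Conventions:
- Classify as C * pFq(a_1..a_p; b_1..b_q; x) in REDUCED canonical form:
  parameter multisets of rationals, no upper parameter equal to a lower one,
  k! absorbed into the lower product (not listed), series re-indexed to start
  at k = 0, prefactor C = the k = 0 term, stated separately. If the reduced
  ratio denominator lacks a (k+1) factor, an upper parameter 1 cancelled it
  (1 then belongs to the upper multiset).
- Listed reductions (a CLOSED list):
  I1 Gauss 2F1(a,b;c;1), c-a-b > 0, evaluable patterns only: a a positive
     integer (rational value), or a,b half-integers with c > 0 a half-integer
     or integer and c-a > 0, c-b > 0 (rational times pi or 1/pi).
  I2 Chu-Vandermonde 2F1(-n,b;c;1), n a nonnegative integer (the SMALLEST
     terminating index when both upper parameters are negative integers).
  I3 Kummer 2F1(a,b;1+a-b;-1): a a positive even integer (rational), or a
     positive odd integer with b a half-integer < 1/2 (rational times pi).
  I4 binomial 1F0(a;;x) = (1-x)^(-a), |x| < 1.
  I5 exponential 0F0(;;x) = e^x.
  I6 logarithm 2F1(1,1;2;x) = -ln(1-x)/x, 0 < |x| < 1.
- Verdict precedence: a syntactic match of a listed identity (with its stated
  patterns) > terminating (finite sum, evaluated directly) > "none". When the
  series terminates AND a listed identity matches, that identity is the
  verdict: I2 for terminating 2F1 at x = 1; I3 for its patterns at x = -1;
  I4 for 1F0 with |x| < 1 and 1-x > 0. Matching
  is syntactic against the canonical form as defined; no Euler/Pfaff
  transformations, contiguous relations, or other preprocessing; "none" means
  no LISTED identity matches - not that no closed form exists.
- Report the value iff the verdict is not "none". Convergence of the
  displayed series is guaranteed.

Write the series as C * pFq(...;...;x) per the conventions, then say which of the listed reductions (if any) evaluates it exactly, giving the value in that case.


This is -1 * 2F1(1, 1; 2; \frac{1}{4}) in reduced canonical form. Verdict: the I6 logarithm reduction fires (the logarithm: parameters (1,1;2), x = \frac{1}{4}). Its exact value is 4 \cdot \ln\left(\frac{3}{4}\right).

Structural cue: from the first term -1: the two k-th powers (prefactor -1) combine into one argument.
Consecutive-term ratio: r(k) = \frac{1}{4} * (k+1) (k+1) / [(k+2) (k+1)] - rational in k, leading ratio \frac{1}{4}; with t_0 = -1, classification follows.


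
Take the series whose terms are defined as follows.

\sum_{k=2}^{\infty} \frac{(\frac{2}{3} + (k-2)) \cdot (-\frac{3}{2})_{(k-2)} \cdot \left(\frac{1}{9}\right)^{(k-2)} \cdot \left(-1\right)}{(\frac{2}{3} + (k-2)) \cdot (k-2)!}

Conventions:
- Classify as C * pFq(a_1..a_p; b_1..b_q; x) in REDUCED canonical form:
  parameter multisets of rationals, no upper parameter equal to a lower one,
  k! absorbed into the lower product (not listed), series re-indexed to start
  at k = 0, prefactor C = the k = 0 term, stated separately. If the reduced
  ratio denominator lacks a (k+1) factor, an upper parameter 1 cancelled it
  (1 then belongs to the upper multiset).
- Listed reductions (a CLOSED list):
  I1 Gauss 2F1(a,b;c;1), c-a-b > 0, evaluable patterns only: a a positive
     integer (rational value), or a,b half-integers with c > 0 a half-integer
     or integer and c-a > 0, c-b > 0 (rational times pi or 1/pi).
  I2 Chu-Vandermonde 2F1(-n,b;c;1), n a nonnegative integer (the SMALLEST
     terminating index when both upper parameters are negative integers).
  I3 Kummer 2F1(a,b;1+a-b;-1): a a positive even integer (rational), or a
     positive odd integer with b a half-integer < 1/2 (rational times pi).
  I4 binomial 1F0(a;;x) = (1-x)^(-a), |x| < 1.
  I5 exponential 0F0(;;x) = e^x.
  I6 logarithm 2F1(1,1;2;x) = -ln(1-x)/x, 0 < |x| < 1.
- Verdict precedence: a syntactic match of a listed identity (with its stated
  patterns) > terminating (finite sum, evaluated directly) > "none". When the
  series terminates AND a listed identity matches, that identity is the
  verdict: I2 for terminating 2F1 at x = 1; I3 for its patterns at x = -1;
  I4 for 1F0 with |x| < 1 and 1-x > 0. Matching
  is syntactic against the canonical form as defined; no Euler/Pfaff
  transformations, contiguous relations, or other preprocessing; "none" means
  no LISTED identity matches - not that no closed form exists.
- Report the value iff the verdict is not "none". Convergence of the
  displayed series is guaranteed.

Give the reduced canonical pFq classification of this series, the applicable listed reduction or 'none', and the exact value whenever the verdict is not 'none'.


With C = -1: the canonical form is 1F0(-\frac{3}{2}; -; \frac{1}{9}). Verdict: this is the binomial series (I4) (the 1F0 binomial series: exponent 3/2, x = \frac{1}{9}). Hence: \left(-1\right) \cdot \left(\frac{8}{9}\right)^{\frac{3}{2}}.

Structural cue: t_0 being -1, k + 2/3 divides numerator and denominator alike; C = -1, x = 1/9 after cancelling.
Ratio: r(k) = \frac{1}{9} * (k-\frac{3}{2}) / [(k+1)] - rational in k, leading ratio \frac{1}{9}; with t_0 = -1, classification follows.


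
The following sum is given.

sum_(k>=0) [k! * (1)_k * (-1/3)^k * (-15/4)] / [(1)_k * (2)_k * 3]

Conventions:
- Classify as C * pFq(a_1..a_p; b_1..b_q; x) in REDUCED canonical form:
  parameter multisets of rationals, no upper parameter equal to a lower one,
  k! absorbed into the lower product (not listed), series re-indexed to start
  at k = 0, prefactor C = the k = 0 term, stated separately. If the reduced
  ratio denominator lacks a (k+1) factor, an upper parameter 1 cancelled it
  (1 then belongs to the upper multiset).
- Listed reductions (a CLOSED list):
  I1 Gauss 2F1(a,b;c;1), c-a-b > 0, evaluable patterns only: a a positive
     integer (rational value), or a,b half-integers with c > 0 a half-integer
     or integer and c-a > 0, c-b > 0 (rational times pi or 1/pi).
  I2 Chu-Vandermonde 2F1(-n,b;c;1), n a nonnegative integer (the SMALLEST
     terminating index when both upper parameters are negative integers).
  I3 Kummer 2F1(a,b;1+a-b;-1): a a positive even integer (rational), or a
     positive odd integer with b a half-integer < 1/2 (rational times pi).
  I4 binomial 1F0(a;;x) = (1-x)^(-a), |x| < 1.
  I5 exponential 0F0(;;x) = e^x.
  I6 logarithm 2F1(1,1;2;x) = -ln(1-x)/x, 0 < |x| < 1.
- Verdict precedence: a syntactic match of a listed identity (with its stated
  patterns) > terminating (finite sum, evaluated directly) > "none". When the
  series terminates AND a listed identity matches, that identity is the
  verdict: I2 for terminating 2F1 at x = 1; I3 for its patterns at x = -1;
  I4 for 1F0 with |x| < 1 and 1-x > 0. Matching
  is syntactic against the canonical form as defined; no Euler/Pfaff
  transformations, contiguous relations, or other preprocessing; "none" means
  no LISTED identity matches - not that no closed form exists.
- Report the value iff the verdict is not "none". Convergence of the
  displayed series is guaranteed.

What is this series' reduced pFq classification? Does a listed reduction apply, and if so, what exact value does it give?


Canonical form: C = -5/4 times 2F1 with upper {1, 1}, lower {2}, x = -1/3. Verdict: this is logarithm (I6) (the logarithm: parameters (1,1;2), x = -1/3). Its exact value is (-15/4) * ln(4/3).

First insight: t_0 being -5/4, the constant factors (C = -5/4) combine into one prefactor.
Step ratio: r(k) = (-1/3) * (k+1) (k+1) / [(k+2) (k+1)] - rational in k, leading ratio (-1/3); with t_0 = -5/4, classification follows.


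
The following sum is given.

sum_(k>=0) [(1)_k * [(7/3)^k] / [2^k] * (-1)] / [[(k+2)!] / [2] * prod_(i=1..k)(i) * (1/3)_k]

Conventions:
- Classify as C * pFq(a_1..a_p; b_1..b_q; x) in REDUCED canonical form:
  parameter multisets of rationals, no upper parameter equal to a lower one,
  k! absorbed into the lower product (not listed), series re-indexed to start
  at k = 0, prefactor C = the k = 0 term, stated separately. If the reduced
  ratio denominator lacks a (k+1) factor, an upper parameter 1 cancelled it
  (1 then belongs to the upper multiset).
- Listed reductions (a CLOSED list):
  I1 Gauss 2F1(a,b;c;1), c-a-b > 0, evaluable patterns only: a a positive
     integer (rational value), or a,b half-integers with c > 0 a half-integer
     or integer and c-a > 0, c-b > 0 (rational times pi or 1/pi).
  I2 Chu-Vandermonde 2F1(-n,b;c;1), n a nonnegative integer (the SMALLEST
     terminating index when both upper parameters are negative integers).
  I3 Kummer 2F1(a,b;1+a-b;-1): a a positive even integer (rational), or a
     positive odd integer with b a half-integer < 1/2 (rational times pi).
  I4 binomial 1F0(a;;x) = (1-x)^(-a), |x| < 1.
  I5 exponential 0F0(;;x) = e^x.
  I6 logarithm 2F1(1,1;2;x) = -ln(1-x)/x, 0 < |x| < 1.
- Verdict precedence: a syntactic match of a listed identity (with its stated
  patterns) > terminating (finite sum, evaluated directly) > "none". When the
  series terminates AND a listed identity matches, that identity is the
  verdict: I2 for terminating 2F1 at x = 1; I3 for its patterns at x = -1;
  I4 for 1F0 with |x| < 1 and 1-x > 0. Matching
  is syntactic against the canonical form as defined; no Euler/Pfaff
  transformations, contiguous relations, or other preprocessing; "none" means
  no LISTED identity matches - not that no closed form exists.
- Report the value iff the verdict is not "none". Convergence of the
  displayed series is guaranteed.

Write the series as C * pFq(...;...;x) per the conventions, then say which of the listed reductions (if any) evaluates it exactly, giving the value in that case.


Key step: t_0 being -1, the product of the first k integers (C = -1) is k!.
Adjacent-term ratio: r(k) = (7/6) * (k+1) / [(k+1/3) (k+3) (k+1)] ; factor over Q: parameters, x = (7/6), and C = -1.

x = 7/6 here; the reduced form reads 1F2, upper {1}, lower {1/3, 3}, C = -1. Verdict: none. A 1F2 with upper {1} fits none of I1-I6 at x = 7/6; the sum runs forever.


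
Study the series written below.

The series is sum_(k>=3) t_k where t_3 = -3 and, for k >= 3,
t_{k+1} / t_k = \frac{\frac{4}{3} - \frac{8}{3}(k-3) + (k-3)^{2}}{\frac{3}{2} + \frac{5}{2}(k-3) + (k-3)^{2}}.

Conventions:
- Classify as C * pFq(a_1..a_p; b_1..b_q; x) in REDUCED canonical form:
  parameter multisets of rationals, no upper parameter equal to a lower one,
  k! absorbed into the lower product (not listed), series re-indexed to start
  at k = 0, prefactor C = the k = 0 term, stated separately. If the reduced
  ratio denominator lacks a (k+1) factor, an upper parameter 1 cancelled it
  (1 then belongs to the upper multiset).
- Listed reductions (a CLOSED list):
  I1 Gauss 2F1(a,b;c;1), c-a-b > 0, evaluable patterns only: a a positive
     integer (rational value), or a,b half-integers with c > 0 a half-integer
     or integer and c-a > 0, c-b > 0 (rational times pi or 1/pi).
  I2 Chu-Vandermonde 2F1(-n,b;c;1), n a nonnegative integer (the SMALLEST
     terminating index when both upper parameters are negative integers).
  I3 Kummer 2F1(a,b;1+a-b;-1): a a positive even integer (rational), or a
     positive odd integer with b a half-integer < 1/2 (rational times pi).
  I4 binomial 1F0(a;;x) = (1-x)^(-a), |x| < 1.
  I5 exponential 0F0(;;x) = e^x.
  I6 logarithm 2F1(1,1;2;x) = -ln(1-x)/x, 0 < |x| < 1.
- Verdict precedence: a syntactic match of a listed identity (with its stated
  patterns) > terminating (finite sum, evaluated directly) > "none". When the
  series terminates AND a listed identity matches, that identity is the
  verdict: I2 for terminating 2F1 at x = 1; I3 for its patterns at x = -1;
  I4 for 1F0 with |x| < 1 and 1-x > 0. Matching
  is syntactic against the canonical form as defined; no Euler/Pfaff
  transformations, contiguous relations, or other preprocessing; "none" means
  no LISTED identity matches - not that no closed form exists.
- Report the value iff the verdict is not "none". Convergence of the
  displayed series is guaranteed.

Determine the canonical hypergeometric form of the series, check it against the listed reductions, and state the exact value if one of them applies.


The series (x = 1) is 2F1: upper {-2, -\frac{2}{3}}, lower {\frac{3}{2}}, prefactor -3. Verdict at x = 1: Vandermonde's identity (I2) matches (terminating 2F1 at x = 1 with n = 2, b = -2/3, c = \frac{3}{2}). Sum: -\frac{247}{45}.

Structural cue: from the first term -3: factor the ratio over Q (C = -3, x = 1): negated roots = parameters.
Ratio: r(k) = 1 * (k-2) (k-\frac{2}{3}) / [(k+\frac{3}{2}) (k+1)] - poly over poly, x = 1 from leading terms; C = -3 at k = 0.


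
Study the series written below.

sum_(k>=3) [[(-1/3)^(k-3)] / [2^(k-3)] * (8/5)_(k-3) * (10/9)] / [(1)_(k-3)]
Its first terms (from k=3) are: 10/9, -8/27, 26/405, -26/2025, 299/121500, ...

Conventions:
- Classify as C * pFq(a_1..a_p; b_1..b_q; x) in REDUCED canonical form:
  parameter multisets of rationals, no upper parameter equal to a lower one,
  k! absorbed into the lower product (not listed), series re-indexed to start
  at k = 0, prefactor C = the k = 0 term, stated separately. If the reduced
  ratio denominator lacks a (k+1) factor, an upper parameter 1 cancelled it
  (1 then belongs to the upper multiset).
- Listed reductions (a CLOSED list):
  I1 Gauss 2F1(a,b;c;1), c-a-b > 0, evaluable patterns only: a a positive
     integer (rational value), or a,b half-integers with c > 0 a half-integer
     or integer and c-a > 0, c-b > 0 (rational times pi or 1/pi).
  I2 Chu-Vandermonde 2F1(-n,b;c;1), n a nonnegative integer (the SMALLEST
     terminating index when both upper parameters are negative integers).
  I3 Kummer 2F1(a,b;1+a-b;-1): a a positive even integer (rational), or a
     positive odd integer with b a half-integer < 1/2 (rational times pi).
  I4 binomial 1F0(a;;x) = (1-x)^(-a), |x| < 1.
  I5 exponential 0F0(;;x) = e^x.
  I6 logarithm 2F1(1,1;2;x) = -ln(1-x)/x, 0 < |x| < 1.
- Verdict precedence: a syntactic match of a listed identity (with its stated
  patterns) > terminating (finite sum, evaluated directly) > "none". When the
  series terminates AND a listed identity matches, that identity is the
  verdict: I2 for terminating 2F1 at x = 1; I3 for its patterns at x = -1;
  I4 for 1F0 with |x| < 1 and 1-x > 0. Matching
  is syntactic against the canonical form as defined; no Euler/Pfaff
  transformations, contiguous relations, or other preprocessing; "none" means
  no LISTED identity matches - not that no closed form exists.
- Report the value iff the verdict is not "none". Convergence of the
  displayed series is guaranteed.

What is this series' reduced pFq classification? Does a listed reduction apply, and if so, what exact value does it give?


Canonical form: C = 10/9 times 1F0 with upper {8/5}, lower {-}, x = -1/6. Verdict (x = -1/6): the binomial series (I4) applies (the 1F0 binomial series: exponent -8/5, x = -1/6). Hence: (10/9) * (7/6)^(-8/5).

Structural cue: with t_0 = 10/9, the two k-th powers (C = 10/9) combine into one argument.
Consecutive-term ratio: r(k) = (-1/6) * (k+8/5) / [(k+1)] - rational in k, leading ratio (-1/6); with t_0 = 10/9, classification follows.


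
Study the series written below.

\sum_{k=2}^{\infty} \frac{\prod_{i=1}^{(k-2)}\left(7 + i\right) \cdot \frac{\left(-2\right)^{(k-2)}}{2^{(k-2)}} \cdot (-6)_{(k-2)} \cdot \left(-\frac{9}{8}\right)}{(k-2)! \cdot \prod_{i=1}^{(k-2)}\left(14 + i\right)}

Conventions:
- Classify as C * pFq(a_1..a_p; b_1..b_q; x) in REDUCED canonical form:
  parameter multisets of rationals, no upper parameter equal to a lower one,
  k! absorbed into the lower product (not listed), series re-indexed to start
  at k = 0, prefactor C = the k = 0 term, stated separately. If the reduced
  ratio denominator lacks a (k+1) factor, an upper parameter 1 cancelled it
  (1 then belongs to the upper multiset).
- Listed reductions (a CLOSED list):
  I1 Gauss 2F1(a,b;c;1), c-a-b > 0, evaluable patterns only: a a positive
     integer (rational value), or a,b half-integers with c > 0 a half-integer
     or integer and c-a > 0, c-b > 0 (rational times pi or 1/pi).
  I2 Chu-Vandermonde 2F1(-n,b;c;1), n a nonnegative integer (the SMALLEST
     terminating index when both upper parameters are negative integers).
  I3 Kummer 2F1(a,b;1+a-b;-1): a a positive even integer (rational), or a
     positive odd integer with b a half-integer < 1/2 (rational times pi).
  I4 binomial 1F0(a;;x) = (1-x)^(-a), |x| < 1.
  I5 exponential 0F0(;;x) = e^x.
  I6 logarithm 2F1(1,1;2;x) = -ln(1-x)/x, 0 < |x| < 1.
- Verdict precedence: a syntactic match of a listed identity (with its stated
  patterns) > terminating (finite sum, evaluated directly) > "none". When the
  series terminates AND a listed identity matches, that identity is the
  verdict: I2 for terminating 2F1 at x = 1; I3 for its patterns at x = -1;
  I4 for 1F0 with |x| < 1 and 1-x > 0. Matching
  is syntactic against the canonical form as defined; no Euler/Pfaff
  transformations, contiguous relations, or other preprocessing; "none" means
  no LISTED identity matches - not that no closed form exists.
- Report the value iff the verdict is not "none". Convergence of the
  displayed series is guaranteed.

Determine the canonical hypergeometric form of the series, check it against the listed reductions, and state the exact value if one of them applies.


Classification (C = -\frac{9}{8}): 2F1 with upper {-6, 8}, lower {15}, argument x = -1. Verdict: this is the Kummer evaluation I3 (x = -1; c = 15 equals 1+a-b for upper {-6, 8}: listed pattern). Hence: -\frac{1287}{80}.

Structural cue: t_0 being -\frac{9}{8}, the running product (prefactor -9/8) telescopes to a rising factorial.
Consecutive-term ratio: r(k) = -1 * (k-6) (k+8) / [(k+15) (k+1)] ; factor over Q: parameters, x = -1, and C = -\frac{9}{8}.


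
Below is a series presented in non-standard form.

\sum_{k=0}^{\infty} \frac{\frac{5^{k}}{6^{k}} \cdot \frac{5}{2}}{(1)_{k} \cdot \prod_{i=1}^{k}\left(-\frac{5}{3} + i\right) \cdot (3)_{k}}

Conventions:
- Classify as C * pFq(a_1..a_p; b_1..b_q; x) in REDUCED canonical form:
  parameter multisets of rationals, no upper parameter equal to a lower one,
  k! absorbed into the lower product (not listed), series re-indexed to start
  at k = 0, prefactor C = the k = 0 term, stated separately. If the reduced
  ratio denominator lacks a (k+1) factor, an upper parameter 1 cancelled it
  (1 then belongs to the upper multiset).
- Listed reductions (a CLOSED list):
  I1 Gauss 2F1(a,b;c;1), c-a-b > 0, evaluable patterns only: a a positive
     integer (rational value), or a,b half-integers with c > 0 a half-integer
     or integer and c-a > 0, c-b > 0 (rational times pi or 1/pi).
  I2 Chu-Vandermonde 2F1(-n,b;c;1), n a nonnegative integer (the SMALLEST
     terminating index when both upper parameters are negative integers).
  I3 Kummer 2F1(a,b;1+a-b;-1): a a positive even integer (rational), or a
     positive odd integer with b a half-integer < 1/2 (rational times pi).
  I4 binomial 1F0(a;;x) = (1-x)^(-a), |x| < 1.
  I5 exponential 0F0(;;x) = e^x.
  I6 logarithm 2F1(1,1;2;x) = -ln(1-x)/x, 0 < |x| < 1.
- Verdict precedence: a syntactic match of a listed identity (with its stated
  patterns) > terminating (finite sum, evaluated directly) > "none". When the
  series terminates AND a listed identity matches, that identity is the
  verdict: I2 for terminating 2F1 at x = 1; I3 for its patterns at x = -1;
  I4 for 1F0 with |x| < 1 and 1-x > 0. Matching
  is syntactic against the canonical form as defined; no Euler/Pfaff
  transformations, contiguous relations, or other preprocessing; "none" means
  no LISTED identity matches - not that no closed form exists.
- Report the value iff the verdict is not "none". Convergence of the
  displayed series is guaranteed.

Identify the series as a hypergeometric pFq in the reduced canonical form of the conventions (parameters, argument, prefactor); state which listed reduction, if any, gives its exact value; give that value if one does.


First insight: t_0 = \frac{5}{2} here, and the lower running product (C = 5/2) is a rising factorial.
Ratio: r(k) = \frac{5}{6} * 1 / [(k-\frac{2}{3}) (k+3) (k+1)] - rational in k. x = \frac{5}{6}; t_0 = \frac{5}{2}; negate the roots.

Reduced: x = \frac{5}{6}, 0F2, upper = {-}, lower = {-\frac{2}{3}, 3}, C = \frac{5}{2}. Verdict: none. No listed pattern accepts 0F2(-; -\frac{2}{3}, 3; \frac{5}{6}).


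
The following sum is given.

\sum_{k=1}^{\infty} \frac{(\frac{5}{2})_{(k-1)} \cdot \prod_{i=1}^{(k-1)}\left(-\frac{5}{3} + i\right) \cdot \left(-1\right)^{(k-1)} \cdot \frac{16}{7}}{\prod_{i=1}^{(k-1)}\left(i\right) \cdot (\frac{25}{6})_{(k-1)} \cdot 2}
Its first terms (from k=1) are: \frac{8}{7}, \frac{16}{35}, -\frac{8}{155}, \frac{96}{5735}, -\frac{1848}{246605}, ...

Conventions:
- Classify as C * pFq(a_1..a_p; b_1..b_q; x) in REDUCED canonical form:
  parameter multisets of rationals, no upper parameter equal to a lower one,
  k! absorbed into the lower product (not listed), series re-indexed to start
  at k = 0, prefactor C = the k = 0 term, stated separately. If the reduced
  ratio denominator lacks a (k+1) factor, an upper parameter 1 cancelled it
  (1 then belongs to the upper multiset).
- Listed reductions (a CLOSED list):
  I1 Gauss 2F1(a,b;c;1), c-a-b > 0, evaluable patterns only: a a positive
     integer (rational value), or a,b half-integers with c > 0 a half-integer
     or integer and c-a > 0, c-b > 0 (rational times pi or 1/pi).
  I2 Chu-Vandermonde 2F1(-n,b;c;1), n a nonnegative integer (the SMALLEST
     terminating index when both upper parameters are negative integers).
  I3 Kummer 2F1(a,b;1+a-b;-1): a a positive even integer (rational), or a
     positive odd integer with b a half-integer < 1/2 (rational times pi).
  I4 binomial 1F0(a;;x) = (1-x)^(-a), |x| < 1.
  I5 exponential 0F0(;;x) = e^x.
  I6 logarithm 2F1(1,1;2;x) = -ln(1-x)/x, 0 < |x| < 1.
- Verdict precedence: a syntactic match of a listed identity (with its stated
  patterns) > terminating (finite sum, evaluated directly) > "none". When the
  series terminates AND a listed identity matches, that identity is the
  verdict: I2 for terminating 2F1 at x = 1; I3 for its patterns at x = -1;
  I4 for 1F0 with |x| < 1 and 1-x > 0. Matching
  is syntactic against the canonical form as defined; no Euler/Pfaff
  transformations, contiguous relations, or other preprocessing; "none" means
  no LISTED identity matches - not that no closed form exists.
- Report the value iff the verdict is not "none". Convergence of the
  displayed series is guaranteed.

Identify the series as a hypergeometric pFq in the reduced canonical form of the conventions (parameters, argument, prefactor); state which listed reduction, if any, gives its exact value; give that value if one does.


At argument -1: a 2F1 with upper {-\frac{2}{3}, \frac{5}{2}}, lower {\frac{25}{6}}, scaled by C = \frac{8}{7}. Verdict: no listed reduction: x = -1 and upper {-\frac{2}{3}, \frac{5}{2}} fail every I1-I6 pattern.

First insight: t_0 = \frac{8}{7} here, and the running product (C = 8/7) telescopes to a rising factorial.
Term ratio: r(k) = -1 * (k-\frac{2}{3}) (k+\frac{5}{2}) / [(k+\frac{25}{6}) (k+1)] ; factor over Q: parameters, x = -1, and C = \frac{8}{7}.


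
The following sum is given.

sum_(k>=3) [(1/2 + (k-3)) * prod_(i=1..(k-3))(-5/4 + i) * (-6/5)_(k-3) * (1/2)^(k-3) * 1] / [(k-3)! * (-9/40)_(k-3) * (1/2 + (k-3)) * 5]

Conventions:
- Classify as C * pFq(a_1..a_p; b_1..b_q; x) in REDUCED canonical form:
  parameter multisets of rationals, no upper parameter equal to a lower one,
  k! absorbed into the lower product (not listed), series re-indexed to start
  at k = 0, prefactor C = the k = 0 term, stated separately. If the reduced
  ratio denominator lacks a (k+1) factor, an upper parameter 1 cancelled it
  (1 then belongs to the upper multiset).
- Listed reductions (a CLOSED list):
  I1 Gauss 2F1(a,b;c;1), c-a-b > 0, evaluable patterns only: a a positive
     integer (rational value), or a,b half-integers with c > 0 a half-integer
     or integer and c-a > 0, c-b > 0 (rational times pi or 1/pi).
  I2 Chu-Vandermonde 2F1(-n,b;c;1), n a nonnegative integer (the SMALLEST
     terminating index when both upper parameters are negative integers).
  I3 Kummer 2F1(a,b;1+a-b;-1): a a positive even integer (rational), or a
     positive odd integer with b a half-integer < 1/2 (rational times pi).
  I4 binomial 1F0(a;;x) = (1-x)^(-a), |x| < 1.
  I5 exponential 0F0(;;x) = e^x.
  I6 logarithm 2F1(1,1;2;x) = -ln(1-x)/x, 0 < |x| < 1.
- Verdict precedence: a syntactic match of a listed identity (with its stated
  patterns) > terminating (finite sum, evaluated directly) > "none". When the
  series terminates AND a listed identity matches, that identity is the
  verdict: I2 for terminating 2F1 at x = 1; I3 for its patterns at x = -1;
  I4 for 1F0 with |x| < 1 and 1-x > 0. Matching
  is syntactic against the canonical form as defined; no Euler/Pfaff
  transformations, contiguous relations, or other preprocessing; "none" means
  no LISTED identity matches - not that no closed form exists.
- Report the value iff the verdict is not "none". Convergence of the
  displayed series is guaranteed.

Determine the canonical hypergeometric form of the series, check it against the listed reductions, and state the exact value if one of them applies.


Key observation: x = (1/2) and the constant factors (C = 1/5, x = 1/2) combine into one prefactor.
Adjacent-term ratio: r(k) = (1/2) * (k-6/5) (k-1/4) / [(k-9/40) (k+1)] - poly over poly, x = (1/2) from leading terms; C = 1/5 at k = 0.

x = 1/2 here; the reduced form reads 2F1, upper {-6/5, -1/4}, lower {-9/40}, C = 1/5. Verdict: no listed reduction: x = 1/2 and upper {-6/5, -1/4} fail every I1-I6 pattern.


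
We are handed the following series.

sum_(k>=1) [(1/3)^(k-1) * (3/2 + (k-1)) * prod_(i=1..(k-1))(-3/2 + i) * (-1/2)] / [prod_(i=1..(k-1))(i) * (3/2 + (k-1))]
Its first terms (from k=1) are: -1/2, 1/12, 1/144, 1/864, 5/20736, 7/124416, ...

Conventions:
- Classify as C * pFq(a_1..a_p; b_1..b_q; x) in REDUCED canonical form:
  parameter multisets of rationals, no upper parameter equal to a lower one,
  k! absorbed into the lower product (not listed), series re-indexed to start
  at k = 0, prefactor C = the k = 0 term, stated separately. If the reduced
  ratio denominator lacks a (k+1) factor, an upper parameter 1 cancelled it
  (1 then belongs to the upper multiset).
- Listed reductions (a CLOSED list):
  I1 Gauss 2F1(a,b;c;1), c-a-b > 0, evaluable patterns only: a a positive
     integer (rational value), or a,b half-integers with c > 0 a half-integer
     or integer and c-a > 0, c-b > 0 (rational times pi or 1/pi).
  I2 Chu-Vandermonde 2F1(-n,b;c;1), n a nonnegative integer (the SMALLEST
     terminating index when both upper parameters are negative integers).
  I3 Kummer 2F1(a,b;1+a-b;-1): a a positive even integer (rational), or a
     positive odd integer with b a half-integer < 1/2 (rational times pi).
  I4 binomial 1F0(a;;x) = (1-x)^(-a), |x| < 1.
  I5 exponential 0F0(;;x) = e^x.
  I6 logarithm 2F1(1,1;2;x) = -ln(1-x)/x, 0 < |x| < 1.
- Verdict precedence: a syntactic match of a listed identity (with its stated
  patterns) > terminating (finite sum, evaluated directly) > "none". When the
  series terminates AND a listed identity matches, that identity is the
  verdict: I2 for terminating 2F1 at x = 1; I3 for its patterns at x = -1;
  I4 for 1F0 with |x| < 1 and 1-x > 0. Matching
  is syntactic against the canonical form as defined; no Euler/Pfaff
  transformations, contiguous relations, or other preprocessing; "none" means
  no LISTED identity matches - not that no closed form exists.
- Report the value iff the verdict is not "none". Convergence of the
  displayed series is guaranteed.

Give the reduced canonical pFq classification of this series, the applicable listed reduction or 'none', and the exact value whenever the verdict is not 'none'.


At argument 1/3: a 1F0 with upper {-1/2}, lower {-}, scaled by C = -1/2. Verdict: the I4 binomial reduction fires (the 1F0 binomial series: exponent 1/2, x = 1/3). Exact value: (-1/2) * (2/3)^(1/2).

Key observation: x = (1/3) and the factor k + 3/2 cancels (top and bottom), leaving prefactor -1/2.
Ratio: r(k) = (1/3) * (k-1/2) / [(k+1)] - rational in k. x = (1/3); t_0 = -1/2; negate the roots.


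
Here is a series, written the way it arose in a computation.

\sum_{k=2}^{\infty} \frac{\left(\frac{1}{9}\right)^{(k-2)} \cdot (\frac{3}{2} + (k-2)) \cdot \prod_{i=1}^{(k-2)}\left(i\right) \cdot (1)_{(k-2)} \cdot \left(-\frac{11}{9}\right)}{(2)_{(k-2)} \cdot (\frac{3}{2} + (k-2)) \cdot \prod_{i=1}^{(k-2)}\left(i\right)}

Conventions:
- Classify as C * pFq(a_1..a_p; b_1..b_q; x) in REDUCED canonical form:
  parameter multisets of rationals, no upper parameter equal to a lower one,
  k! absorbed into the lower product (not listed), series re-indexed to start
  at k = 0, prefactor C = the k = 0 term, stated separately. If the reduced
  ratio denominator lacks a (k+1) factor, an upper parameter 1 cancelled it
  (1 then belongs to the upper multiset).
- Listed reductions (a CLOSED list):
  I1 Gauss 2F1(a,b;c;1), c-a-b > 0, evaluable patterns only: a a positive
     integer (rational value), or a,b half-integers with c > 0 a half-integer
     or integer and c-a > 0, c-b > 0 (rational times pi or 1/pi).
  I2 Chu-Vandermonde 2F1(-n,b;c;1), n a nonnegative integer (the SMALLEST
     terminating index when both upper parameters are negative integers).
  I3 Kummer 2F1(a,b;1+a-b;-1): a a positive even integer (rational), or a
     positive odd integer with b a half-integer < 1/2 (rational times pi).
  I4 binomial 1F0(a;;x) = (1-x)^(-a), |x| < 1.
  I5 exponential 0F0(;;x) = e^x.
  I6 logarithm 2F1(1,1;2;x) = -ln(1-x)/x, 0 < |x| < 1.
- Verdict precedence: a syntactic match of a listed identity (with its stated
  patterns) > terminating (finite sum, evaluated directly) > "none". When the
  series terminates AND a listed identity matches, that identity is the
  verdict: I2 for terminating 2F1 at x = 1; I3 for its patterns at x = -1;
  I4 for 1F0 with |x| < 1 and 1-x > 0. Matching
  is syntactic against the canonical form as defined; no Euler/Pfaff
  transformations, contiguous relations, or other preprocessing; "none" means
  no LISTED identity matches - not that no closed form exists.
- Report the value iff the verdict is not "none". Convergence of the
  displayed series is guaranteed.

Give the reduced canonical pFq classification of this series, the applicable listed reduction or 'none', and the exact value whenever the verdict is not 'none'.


Classification (C = -\frac{11}{9}): 2F1 with upper {1, 1}, lower {2}, argument x = \frac{1}{9}. Verdict at x = \frac{1}{9}: logarithm (I6) matches (the logarithm: parameters (1,1;2), x = \frac{1}{9}). Exact value: 11 \cdot \ln\left(\frac{8}{9}\right).

Key step: t_0 being -\frac{11}{9}, the factor k + 3/2 cancels (top and bottom), leaving C = -11/9.
Step ratio: r(k) = \frac{1}{9} * (k+1) (k+1) / [(k+2) (k+1)] - poly over poly, x = \frac{1}{9} from leading terms; C = -\frac{11}{9} at k = 0.


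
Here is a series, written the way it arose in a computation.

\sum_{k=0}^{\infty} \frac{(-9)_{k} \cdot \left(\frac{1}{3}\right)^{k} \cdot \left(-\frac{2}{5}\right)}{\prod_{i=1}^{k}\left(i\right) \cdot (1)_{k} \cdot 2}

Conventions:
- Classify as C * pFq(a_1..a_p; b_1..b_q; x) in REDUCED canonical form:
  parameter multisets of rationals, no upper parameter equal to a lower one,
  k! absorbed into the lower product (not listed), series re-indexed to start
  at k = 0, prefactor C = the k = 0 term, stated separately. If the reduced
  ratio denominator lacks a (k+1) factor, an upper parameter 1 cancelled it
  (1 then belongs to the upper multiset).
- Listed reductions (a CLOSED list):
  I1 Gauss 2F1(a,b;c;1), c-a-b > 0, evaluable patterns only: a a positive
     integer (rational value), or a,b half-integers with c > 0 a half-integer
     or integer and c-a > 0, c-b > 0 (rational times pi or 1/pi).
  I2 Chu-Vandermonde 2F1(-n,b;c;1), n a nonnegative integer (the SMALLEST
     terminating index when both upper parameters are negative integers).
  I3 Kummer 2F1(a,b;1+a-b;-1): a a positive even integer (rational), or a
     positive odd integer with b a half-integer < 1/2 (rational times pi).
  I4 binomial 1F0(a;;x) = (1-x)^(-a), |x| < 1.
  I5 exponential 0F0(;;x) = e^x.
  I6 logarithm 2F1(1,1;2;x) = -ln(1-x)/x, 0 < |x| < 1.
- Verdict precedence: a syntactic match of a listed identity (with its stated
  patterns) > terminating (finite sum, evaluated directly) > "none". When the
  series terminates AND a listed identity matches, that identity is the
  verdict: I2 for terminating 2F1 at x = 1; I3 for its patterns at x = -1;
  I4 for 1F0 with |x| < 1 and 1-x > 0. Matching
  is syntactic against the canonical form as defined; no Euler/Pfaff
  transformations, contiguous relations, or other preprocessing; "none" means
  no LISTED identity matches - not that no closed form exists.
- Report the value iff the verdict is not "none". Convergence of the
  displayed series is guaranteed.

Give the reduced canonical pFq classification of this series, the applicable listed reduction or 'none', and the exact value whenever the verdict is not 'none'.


At argument \frac{1}{3}: a 1F1 with upper {-9}, lower {1}, scaled by C = -\frac{1}{5}. Verdict: terminating at k = 9: the factor (-9)_k kills every later term; summing the 10 survivors is exact. Hence: \frac{233596577}{2550916800}.

First insight: t_0 being -\frac{1}{5}, the lower running product (C = -1/5) is a rising factorial.
Consecutive-term ratio: r(k) = \frac{1}{3} * (k-9) / [(k+1) (k+1)] ; factor over Q: parameters, x = \frac{1}{3}, and C = -\frac{1}{5}.


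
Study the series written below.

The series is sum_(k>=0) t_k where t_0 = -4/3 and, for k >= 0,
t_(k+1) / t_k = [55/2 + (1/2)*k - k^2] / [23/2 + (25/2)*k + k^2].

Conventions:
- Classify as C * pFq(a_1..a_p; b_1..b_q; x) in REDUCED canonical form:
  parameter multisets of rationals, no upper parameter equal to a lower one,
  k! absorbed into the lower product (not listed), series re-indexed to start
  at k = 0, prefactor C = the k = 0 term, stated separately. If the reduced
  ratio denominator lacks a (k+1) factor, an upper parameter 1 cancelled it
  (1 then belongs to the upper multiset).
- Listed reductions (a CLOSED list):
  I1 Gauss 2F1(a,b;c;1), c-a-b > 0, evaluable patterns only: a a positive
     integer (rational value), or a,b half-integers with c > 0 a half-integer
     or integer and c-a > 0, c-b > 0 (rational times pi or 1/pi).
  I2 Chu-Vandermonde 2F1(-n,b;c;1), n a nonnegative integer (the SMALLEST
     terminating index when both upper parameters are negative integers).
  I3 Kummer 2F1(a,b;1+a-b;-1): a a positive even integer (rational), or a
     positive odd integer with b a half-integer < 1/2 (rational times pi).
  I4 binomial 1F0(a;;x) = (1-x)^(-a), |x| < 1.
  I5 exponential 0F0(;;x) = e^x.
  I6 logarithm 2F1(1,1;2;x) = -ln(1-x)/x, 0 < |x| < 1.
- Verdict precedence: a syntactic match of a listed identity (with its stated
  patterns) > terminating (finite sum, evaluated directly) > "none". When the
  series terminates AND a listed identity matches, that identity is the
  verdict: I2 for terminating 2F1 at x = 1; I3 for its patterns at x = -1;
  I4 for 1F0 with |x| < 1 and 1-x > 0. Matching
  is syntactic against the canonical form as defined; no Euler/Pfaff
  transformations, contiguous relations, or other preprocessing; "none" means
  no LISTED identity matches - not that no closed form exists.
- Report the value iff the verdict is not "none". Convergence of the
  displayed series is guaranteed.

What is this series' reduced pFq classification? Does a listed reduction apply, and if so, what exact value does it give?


Classification (C = -4/3): 2F1 with upper {-11/2, 5}, lower {23/2}, argument x = -1. Verdict (x = -1): the Kummer evaluation I3 applies (x = -1; c = 23/2 equals 1+a-b for upper {-11/2, 5}: listed pattern). Its exact value is (-14549535/4194304) * pi.

Key observation: from the first term -4/3: factor the ratio over Q (prefactor -4/3): negated roots = parameters.
Term ratio: r(k) = (-1) * (k-11/2) (k+5) / [(k+23/2) (k+1)] ; factor over Q: parameters, x = (-1), and C = -4/3.


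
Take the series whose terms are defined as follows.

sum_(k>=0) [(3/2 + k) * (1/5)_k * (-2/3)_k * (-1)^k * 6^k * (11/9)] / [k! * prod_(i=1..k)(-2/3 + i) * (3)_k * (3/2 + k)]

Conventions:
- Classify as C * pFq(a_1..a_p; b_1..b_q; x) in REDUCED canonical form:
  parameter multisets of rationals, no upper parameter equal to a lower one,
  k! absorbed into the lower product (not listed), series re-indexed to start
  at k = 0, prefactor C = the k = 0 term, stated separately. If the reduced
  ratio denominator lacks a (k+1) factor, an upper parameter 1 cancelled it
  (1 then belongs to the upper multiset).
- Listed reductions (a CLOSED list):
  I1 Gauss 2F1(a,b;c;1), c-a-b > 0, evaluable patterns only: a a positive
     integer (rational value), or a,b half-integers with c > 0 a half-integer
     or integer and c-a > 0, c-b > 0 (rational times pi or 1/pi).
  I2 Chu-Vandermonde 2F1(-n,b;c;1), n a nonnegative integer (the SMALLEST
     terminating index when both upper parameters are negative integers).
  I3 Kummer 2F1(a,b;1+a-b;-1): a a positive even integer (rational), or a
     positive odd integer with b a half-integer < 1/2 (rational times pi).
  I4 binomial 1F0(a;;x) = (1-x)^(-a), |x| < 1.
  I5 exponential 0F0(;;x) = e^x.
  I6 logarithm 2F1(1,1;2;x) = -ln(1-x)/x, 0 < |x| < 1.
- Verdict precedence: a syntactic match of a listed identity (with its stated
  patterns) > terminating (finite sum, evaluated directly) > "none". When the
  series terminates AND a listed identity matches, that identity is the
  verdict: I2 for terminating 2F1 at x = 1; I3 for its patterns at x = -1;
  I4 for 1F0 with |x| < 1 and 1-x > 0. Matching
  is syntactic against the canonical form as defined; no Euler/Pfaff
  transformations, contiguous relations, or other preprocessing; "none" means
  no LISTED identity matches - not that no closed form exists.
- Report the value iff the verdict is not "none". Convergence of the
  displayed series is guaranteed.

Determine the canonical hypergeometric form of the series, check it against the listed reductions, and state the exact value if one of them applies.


Structural cue: x = (-6) and the (-1)^k factor (C = 11/9) folds into the argument's sign.
Ratio: r(k) = (-6) * (k-2/3) (k+1/5) / [(k+1/3) (k+3) (k+1)] - rational in k. x = (-6); t_0 = 11/9; negate the roots.

At argument -6: a 2F2 with upper {-2/3, 1/5}, lower {1/3, 3}, scaled by C = 11/9. Verdict: none (x = -6): each listed identity misses the multisets {-2/3, 1/5} ; {1/3, 3}.
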